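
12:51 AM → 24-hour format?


Input: 12:51 AM
12 AM → 00 (midnight)

00:51


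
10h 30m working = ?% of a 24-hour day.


Time: 630 minutes
Day: 1440 minutes
Percentage = (630/1440) × 100 ≈ 43.8%

43.8%


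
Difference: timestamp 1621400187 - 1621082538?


Difference = 1621400187 - 1621082538 = 317649 seconds
In hours: 317649 / 3600 ≈ 88.2
In days: 317649 / 86400 ≈ 3.68

317649 seconds (88.2 hours / 3.68 days)


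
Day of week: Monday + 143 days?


Start: Monday (index 0)
(0 + 143) mod 7
= 143 mod 7
= 3
Index 3 → Thursday

Thursday


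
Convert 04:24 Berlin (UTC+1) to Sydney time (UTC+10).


13:24

Time difference = UTC+10 - UTC+1 = +9 hours
New hour = (4 + 9) mod 24
= 13 mod 24 = 13
Minutes unchanged → 13:24


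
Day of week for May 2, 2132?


Friday

Zeller's congruence:
q=2, m=5, k=32, j=21
h = (2 + ⌊13×6/5⌋ + 32 + ⌊32/4⌋ + ⌊21/4⌋ - 2×21) mod 7
= (2 + 15 + 32 + 8 + 5 - 42) mod 7
= 20 mod 7 = 6
h=6 → Friday


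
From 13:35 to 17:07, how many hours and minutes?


3h 32m

End time in minutes: 17×60 + 7 = 1027
Start time in minutes: 13×60 + 35 = 815
Difference = 1027 - 815 = 212 minutes
= 3 hours 32 minutes


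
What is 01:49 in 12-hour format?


Hour: 1
1 < 12 → AM

1:49 AM


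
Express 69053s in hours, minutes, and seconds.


19h 10m 53s

Hours: 69053 ÷ 3600 = 19 remainder 653
Minutes: 653 ÷ 60 = 10 remainder 53
Seconds: 53


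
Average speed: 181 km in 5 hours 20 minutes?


Distance: 181 km
Time: 5h 20m = 320 min = 320/60 = 16/3 hours
Speed = 181 ÷ (16/3) = 181 × 3 / 16 = 543/16 ≈ 33.9 km/h

33.9 km/h


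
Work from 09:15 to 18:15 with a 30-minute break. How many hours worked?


8h 30m (510 minutes)

Total time = (18×60+15) - (9×60+15)
= 1095 - 555 = 540 min
Minus break: 540 - 30 = 510 min
= 8h 30m


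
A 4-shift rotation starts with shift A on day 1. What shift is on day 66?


Shift B

Shifts: A, B, C, D
Start: A (index 0)
Day 66: (0 + 66 - 1) mod 4
= 65 mod 4
= 1
Index 1 → shift B


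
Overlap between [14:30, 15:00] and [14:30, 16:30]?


30 minutes

Meeting A: 870-900 (in minutes from midnight)
Meeting B: 870-990
Overlap start = max(870, 870) = 870
Overlap end = min(900, 990) = 900
Overlap = max(0, 900 - 870) = 30 min


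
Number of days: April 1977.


Month: April (month 4)
April has 30 days

30 days


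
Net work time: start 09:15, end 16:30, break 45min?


Total time = (16×60+30) - (9×60+15)
= 990 - 555 = 435 min
Minus break: 435 - 45 = 390 min
= 6h 30m

6h 30m (390 minutes)


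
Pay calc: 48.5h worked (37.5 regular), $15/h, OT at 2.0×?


Regular: 37.5h × $15 = $562.50
Overtime: 48.5 - 37.5 = 11.0h
OT pay: 11.0h × $15 × 2.0 = $330.00
Total = $562.50 + $330.00 = $892.50

$892.50


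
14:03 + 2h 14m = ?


Start: 843 minutes from midnight
Add: 134 minutes
Total: 977 minutes
Hours: 977 ÷ 60 = 16 remainder 17

16:17


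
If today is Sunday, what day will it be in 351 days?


Start: Sunday (index 6)
(6 + 351) mod 7
= 357 mod 7
= 0
Index 0 → Monday

Monday


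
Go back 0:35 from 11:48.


11:13

Start: 708 minutes from midnight
Subtract: 35 minutes
Remaining: 708 - 35 = 673
Hours: 11, Minutes: 13


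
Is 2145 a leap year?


Rules: divisible by 4 AND (not by 100 OR by 400)
2145 ÷ 4 = 536 remainder 1 → not divisible by 4
Not divisible by 4 → not a leap year

No


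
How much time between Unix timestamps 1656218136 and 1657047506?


829370 seconds (230.4 hours / 9.60 days)

Difference = 1657047506 - 1656218136 = 829370 seconds
In hours: 829370 / 3600 ≈ 230.4
In days: 829370 / 86400 ≈ 9.60


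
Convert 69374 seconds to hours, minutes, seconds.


19h 16m 14s

Hours: 69374 ÷ 3600 = 19 remainder 974
Minutes: 974 ÷ 60 = 16 remainder 14
Seconds: 14


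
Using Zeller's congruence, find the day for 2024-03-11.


Zeller's congruence:
q=11, m=3, k=24, j=20
h = (11 + ⌊13×4/5⌋ + 24 + ⌊24/4⌋ + ⌊20/4⌋ - 2×20) mod 7
= (11 + 10 + 24 + 6 + 5 - 40) mod 7
= 16 mod 7 = 2
h=2 → Monday

Monday


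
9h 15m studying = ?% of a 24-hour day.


Time: 555 minutes
Day: 1440 minutes
Percentage = (555/1440) × 100 ≈ 38.5%

38.5%


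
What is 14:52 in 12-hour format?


Hour: 14
14 - 12 = 2 → PM

2:52 PM


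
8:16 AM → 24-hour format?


Input: 8:16 AM
AM hour stays: 8

08:16


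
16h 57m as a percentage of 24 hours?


0.7063 (70.63%)

Total minutes: 16×60 + 57 = 1017
Day = 24×60 = 1440 minutes
Fraction = 1017/1440 ≈ 0.7063
As a percentage: 1017/1440 × 100 ≈ 70.63%


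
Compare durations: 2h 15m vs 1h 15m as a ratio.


9:5 (1.80)

Duration 1: 135 minutes
Duration 2: 75 minutes
Ratio = 135:75
GCD = 15
Simplified = 9:5
As a decimal: 9/5 = 1.80


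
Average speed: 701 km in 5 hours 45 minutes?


121.9 km/h

Distance: 701 km
Time: 5h 45m = 345 min = 345/60 = 23/4 hours
Speed = 701 ÷ (23/4) = 701 × 4 / 23 = 2804/23 ≈ 121.9 km/h


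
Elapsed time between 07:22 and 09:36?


End time in minutes: 9×60 + 36 = 576
Start time in minutes: 7×60 + 22 = 442
Difference = 576 - 442 = 134 minutes
= 2 hours 14 minutes

2h 14m


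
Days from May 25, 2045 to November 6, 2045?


165 days

From May 25, 2045 to November 6, 2045
Rest of May 2045: 31 - 25 = 6
Full months: June 30, July 31, August 31, September 30, October 31
Days into November 2045: 6
Total = 6 + 30 + 31 + 31 + 30 + 31 + 6 = 165 days


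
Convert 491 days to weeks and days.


Weeks: 491 ÷ 7 = 70 remainder 1

70 weeks 1 days


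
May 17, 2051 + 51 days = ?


Start: May 17, 2051
Add 51 days
May 17 → June 1: 31 - 17 + 1 = 15 days (51 - 15 = 36 left)
June 1 → July 1: 30 - 1 + 1 = 30 days (36 - 30 = 6 left)
July 1 + 6 = July 7, 2051

July 7, 2051


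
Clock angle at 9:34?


Hour hand = 9×30 + 34×0.5 = 287.0°
Minute hand = 34×6 = 204°
Difference = |287.0 - 204| = 83.0°

83.0°


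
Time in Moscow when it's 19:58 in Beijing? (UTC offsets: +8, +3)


14:58

Time difference = UTC+3 - UTC+8 = -5 hours
New hour = (19 -5) mod 24
= 14 mod 24 = 14
Minutes unchanged → 14:58


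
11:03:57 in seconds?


39837 seconds

Hours: 11 × 3600 = 39600
Minutes: 3 × 60 = 180
Seconds: 57
Total = 39600 + 180 + 57 = 39837


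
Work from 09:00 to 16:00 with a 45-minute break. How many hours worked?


6h 15m (375 minutes)

Total time = (16×60+0) - (9×60+0)
= 960 - 540 = 420 min
Minus break: 420 - 45 = 375 min
= 6h 15m


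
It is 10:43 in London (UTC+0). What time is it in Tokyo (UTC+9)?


Time difference = UTC+9 - UTC+0 = +9 hours
New hour = (10 + 9) mod 24
= 19 mod 24 = 19
Minutes unchanged → 19:43

19:43


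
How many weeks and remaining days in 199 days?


28 weeks 3 days

Weeks: 199 ÷ 7 = 28 remainder 3


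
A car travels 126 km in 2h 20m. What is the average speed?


Distance: 126 km
Time: 2h 20m = 140 min = 140/60 = 7/3 hours
Speed = 126 ÷ (7/3) = 126 × 3 / 7 = 378/7 = 54.0 km/h

54.0 km/h


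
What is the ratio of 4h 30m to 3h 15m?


18:13 (1.38)

Duration 1: 270 minutes
Duration 2: 195 minutes
Ratio = 270:195
GCD = 15
Simplified = 18:13
As a decimal: 18/13 ≈ 1.38


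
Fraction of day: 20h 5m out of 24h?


Total minutes: 20×60 + 5 = 1205
Day = 24×60 = 1440 minutes
Fraction = 1205/1440 ≈ 0.8368
As a percentage: 1205/1440 × 100 ≈ 83.68%

0.8368 (83.68%)


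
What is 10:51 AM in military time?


Input: 10:51 AM
AM hour stays: 10

10:51


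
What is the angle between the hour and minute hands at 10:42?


69.0°

Hour hand = 10×30 + 42×0.5 = 321.0°
Minute hand = 42×6 = 252°
Difference = |321.0 - 252| = 69.0°


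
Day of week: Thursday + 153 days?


Start: Thursday (index 3)
(3 + 153) mod 7
= 156 mod 7
= 2
Index 2 → Wednesday

Wednesday


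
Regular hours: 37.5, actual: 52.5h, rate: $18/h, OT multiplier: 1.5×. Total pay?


Regular: 37.5h × $18 = $675.00
Overtime: 52.5 - 37.5 = 15.0h
OT pay: 15.0h × $18 × 1.5 = $405.00
Total = $675.00 + $405.00 = $1080.00

$1080.00


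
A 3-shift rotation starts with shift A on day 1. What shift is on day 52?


Shift A

Shifts: A, B, C
Start: A (index 0)
Day 52: (0 + 52 - 1) mod 3
= 51 mod 3
= 0
Index 0 → shift A


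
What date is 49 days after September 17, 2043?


November 5, 2043

Start: September 17, 2043
Add 49 days
September 17 → October 1: 30 - 17 + 1 = 14 days (49 - 14 = 35 left)
October 1 → November 1: 31 - 1 + 1 = 31 days (35 - 31 = 4 left)
November 1 + 4 = November 5, 2043


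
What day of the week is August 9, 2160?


Zeller's congruence:
q=9, m=8, k=60, j=21
h = (9 + ⌊13×9/5⌋ + 60 + ⌊60/4⌋ + ⌊21/4⌋ - 2×21) mod 7
= (9 + 23 + 60 + 15 + 5 - 42) mod 7
= 70 mod 7 = 0
h=0 → Saturday

Saturday


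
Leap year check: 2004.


Yes

Rules: divisible by 4 AND (not by 100 OR by 400)
2004 ÷ 4 = 501 exactly → divisible by 4
2004 ÷ 100 = 20 remainder 4 → not divisible by 100
Divisible by 4 but not by 100 → leap year


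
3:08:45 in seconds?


11325 seconds

Hours: 3 × 3600 = 10800
Minutes: 8 × 60 = 480
Seconds: 45
Total = 10800 + 480 + 45 = 11325


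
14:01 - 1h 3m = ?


12:58

Start: 841 minutes from midnight
Subtract: 63 minutes
Remaining: 841 - 63 = 778
Hours: 12, Minutes: 58


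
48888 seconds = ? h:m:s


13h 34m 48s

Hours: 48888 ÷ 3600 = 13 remainder 2088
Minutes: 2088 ÷ 60 = 34 remainder 48
Seconds: 48


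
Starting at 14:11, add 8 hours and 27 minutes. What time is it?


22:38

Start: 851 minutes from midnight
Add: 507 minutes
Total: 1358 minutes
Hours: 1358 ÷ 60 = 22 remainder 38


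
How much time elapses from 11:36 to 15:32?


End time in minutes: 15×60 + 32 = 932
Start time in minutes: 11×60 + 36 = 696
Difference = 932 - 696 = 236 minutes
= 3 hours 56 minutes

3h 56m


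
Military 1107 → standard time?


11:07 AM

Hour: 11
11 < 12 → AM


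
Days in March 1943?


31 days

Month: March (month 3)
March has 31 days


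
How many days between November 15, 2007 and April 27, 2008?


From November 15, 2007 to April 27, 2008
Rest of November 2007: 30 - 15 = 15
Full months: December 31, January 31, February 2008 29, March 31
Days into April 2008: 27
Total = 15 + 31 + 31 + 29 + 31 + 27 = 164 days

164 days


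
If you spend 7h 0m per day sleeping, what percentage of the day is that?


29.2%

Time: 420 minutes
Day: 1440 minutes
Percentage = (420/1440) × 100 ≈ 29.2%


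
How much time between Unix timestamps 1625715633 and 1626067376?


Difference = 1626067376 - 1625715633 = 351743 seconds
In hours: 351743 / 3600 ≈ 97.7
In days: 351743 / 86400 ≈ 4.07

351743 seconds (97.7 hours / 4.07 days)


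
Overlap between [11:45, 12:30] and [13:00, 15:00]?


Meeting A: 705-750 (in minutes from midnight)
Meeting B: 780-900
Overlap start = max(705, 780) = 780
Overlap end = min(750, 900) = 750
Overlap = max(0, 750 - 780) = 0 min

0 minutes


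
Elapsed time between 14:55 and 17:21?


2h 26m

End time in minutes: 17×60 + 21 = 1041
Start time in minutes: 14×60 + 55 = 895
Difference = 1041 - 895 = 146 minutes
= 2 hours 26 minutes


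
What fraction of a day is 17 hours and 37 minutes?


0.7340 (73.40%)

Total minutes: 17×60 + 37 = 1057
Day = 24×60 = 1440 minutes
Fraction = 1057/1440 ≈ 0.7340
As a percentage: 1057/1440 × 100 ≈ 73.40%


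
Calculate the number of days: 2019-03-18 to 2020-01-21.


309 days

From March 18, 2019 to January 21, 2020
Rest of March 2019: 31 - 18 = 13
Full months: April 30, May 31, June 30, July 31, August 31, September 30, October 31, November 30, December 31
Days into January 2020: 21
Total = 13 + 30 + 31 + 30 + 31 + 31 + 30 + 31 + 30 + 31 + 21 = 309 days


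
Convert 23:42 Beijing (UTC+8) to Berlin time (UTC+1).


16:42

Time difference = UTC+1 - UTC+8 = -7 hours
New hour = (23 -7) mod 24
= 16 mod 24 = 16
Minutes unchanged → 16:42


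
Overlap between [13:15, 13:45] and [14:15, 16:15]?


0 minutes

Meeting A: 795-825 (in minutes from midnight)
Meeting B: 855-975
Overlap start = max(795, 855) = 855
Overlap end = min(825, 975) = 825
Overlap = max(0, 825 - 855) = 0 min


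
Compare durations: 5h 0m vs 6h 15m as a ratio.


Duration 1: 300 minutes
Duration 2: 375 minutes
Ratio = 300:375
GCD = 75
Simplified = 4:5
As a decimal: 4/5 = 0.80

4:5 (0.80)


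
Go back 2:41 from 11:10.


Start: 670 minutes from midnight
Subtract: 161 minutes
Remaining: 670 - 161 = 509
Hours: 8, Minutes: 29

08:29


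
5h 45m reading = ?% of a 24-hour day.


24.0%

Time: 345 minutes
Day: 1440 minutes
Percentage = (345/1440) × 100 ≈ 24.0%


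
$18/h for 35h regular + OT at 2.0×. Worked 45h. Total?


$990.00

Regular: 35h × $18 = $630.00
Overtime: 45 - 35 = 10h
OT pay: 10h × $18 × 2.0 = $360.00
Total = $630.00 + $360.00 = $990.00


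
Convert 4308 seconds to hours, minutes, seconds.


Hours: 4308 ÷ 3600 = 1 remainder 708
Minutes: 708 ÷ 60 = 11 remainder 48
Seconds: 48

1h 11m 48s


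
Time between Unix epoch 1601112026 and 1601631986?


519960 seconds (144.4 hours / 6.02 days)

Difference = 1601631986 - 1601112026 = 519960 seconds
In hours: 519960 / 3600 ≈ 144.4
In days: 519960 / 86400 ≈ 6.02


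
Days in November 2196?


30 days

Month: November (month 11)
November has 30 days


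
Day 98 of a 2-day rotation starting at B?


Shifts: A, B
Start: B (index 1)
Day 98: (1 + 98 - 1) mod 2
= 98 mod 2
= 0
Index 0 → shift A

Shift A


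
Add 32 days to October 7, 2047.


November 8, 2047

Start: October 7, 2047
Add 32 days
October 7 → November 1: 31 - 7 + 1 = 25 days (32 - 25 = 7 left)
November 1 + 7 = November 8, 2047


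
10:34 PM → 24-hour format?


Input: 10:34 PM
PM: 10 + 12 = 22

22:34


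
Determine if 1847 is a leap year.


No

Rules: divisible by 4 AND (not by 100 OR by 400)
1847 ÷ 4 = 461 remainder 3 → not divisible by 4
Not divisible by 4 → not a leap year


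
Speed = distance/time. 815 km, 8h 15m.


98.8 km/h

Distance: 815 km
Time: 8h 15m = 495 min = 495/60 = 33/4 hours
Speed = 815 ÷ (33/4) = 815 × 4 / 33 = 3260/33 ≈ 98.8 km/h


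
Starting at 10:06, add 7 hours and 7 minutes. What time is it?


17:13

Start: 606 minutes from midnight
Add: 427 minutes
Total: 1033 minutes
Hours: 1033 ÷ 60 = 17 remainder 13


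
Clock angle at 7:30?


Hour hand = 7×30 + 30×0.5 = 225.0°
Minute hand = 30×6 = 180°
Difference = |225.0 - 180| = 45.0°

45.0°


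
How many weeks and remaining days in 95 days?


Weeks: 95 ÷ 7 = 13 remainder 4

13 weeks 4 days


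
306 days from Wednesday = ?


Monday

Start: Wednesday (index 2)
(2 + 306) mod 7
= 308 mod 7
= 0
Index 0 → Monday


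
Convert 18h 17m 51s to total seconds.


65871 seconds

Hours: 18 × 3600 = 64800
Minutes: 17 × 60 = 1020
Seconds: 51
Total = 64800 + 1020 + 51 = 65871


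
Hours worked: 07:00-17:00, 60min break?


9h 0m (540 minutes)

Total time = (17×60+0) - (7×60+0)
= 1020 - 420 = 600 min
Minus break: 600 - 60 = 540 min
= 9h 0m


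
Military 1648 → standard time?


Hour: 16
16 - 12 = 4 → PM

4:48 PM


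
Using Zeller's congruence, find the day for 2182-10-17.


Thursday

Zeller's congruence:
q=17, m=10, k=82, j=21
h = (17 + ⌊13×11/5⌋ + 82 + ⌊82/4⌋ + ⌊21/4⌋ - 2×21) mod 7
= (17 + 28 + 82 + 20 + 5 - 42) mod 7
= 110 mod 7 = 5
h=5 → Thursday


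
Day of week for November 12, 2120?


Tuesday

Zeller's congruence:
q=12, m=11, k=20, j=21
h = (12 + ⌊13×12/5⌋ + 20 + ⌊20/4⌋ + ⌊21/4⌋ - 2×21) mod 7
= (12 + 31 + 20 + 5 + 5 - 42) mod 7
= 31 mod 7 = 3
h=3 → Tuesday


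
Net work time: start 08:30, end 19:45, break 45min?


10h 30m (630 minutes)

Total time = (19×60+45) - (8×60+30)
= 1185 - 510 = 675 min
Minus break: 675 - 45 = 630 min
= 10h 30m


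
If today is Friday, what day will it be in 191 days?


Sunday

Start: Friday (index 4)
(4 + 191) mod 7
= 195 mod 7
= 6
Index 6 → Sunday


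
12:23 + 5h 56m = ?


Start: 743 minutes from midnight
Add: 356 minutes
Total: 1099 minutes
Hours: 1099 ÷ 60 = 18 remainder 19

18:19


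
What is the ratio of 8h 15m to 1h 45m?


Duration 1: 495 minutes
Duration 2: 105 minutes
Ratio = 495:105
GCD = 15
Simplified = 33:7
As a decimal: 33/7 ≈ 4.71

33:7 (4.71)


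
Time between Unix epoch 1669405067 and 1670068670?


Difference = 1670068670 - 1669405067 = 663603 seconds
In hours: 663603 / 3600 ≈ 184.3
In days: 663603 / 86400 ≈ 7.68

663603 seconds (184.3 hours / 7.68 days)


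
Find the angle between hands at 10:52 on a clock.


14.0°

Hour hand = 10×30 + 52×0.5 = 326.0°
Minute hand = 52×6 = 312°
Difference = |326.0 - 312| = 14.0°


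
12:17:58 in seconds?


44278 seconds

Hours: 12 × 3600 = 43200
Minutes: 17 × 60 = 1020
Seconds: 58
Total = 43200 + 1020 + 58 = 44278


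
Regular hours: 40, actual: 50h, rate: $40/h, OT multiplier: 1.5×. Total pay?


$2200.00

Regular: 40h × $40 = $1600.00
Overtime: 50 - 40 = 10h
OT pay: 10h × $40 × 1.5 = $600.00
Total = $1600.00 + $600.00 = $2200.00


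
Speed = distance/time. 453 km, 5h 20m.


Distance: 453 km
Time: 5h 20m = 320 min = 320/60 = 16/3 hours
Speed = 453 ÷ (16/3) = 453 × 3 / 16 = 1359/16 ≈ 84.9 km/h

84.9 km/h


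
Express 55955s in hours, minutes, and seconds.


15h 32m 35s

Hours: 55955 ÷ 3600 = 15 remainder 1955
Minutes: 1955 ÷ 60 = 32 remainder 35
Seconds: 35


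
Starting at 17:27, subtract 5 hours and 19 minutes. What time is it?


12:08

Start: 1047 minutes from midnight
Subtract: 319 minutes
Remaining: 1047 - 319 = 728
Hours: 12, Minutes: 8


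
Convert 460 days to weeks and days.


65 weeks 5 days

Weeks: 460 ÷ 7 = 65 remainder 5


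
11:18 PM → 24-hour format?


Input: 11:18 PM
PM: 11 + 12 = 23

23:18


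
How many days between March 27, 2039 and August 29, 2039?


155 days

From March 27, 2039 to August 29, 2039
Rest of March 2039: 31 - 27 = 4
Full months: April 30, May 31, June 30, July 31
Days into August 2039: 29
Total = 4 + 30 + 31 + 30 + 31 + 29 = 155 days


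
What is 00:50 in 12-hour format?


12:50 AM

Hour: 0
0 → 12 AM (midnight)


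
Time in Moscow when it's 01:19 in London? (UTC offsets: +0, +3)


Time difference = UTC+3 - UTC+0 = +3 hours
New hour = (1 + 3) mod 24
= 4 mod 24 = 4
Minutes unchanged → 04:19

04:19


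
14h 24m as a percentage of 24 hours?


0.6000 (60.00%)

Total minutes: 14×60 + 24 = 864
Day = 24×60 = 1440 minutes
Fraction = 864/1440 = 0.6000
As a percentage: 864/1440 × 100 = 60.00%


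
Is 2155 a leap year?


No

Rules: divisible by 4 AND (not by 100 OR by 400)
2155 ÷ 4 = 538 remainder 3 → not divisible by 4
Not divisible by 4 → not a leap year


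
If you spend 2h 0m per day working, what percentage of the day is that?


8.3%

Time: 120 minutes
Day: 1440 minutes
Percentage = (120/1440) × 100 ≈ 8.3%


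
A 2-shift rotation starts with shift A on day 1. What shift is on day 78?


Shift B

Shifts: A, B
Start: A (index 0)
Day 78: (0 + 78 - 1) mod 2
= 77 mod 2
= 1
Index 1 → shift B


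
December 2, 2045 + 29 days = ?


Start: December 2, 2045
Add 29 days
December 2 + 29 = December 31, 2045

December 31, 2045


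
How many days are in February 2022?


28 days

Month: February (month 2)
February: 28 or 29 (leap year)
2022 leap year? No


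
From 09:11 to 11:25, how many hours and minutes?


End time in minutes: 11×60 + 25 = 685
Start time in minutes: 9×60 + 11 = 551
Difference = 685 - 551 = 134 minutes
= 2 hours 14 minutes

2h 14m


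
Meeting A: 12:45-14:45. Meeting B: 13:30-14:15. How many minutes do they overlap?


Meeting A: 765-885 (in minutes from midnight)
Meeting B: 810-855
Overlap start = max(765, 810) = 810
Overlap end = min(885, 855) = 855
Overlap = max(0, 855 - 810) = 45 min

45 minutes


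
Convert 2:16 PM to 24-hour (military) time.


Input: 2:16 PM
PM: 2 + 12 = 14

14:16


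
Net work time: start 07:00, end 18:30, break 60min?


Total time = (18×60+30) - (7×60+0)
= 1110 - 420 = 690 min
Minus break: 690 - 60 = 630 min
= 10h 30m

10h 30m (630 minutes)


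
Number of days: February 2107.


28 days

Month: February (month 2)
February: 28 or 29 (leap year)
2107 leap year? No


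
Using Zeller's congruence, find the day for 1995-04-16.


Zeller's congruence:
q=16, m=4, k=95, j=19
h = (16 + ⌊13×5/5⌋ + 95 + ⌊95/4⌋ + ⌊19/4⌋ - 2×19) mod 7
= (16 + 13 + 95 + 23 + 4 - 38) mod 7
= 113 mod 7 = 1
h=1 → Sunday

Sunday


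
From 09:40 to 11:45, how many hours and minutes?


2h 5m

End time in minutes: 11×60 + 45 = 705
Start time in minutes: 9×60 + 40 = 580
Difference = 705 - 580 = 125 minutes
= 2 hours 5 minutes


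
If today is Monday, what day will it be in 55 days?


Start: Monday (index 0)
(0 + 55) mod 7
= 55 mod 7
= 6
Index 6 → Sunday

Sunday


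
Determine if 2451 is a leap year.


Rules: divisible by 4 AND (not by 100 OR by 400)
2451 ÷ 4 = 612 remainder 3 → not divisible by 4
Not divisible by 4 → not a leap year

No


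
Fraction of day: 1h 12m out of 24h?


Total minutes: 1×60 + 12 = 72
Day = 24×60 = 1440 minutes
Fraction = 72/1440 = 0.0500
As a percentage: 72/1440 × 100 = 5.00%

0.0500 (5.00%)


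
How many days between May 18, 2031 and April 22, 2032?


From May 18, 2031 to April 22, 2032
Rest of May 2031: 31 - 18 = 13
Full months: June 30, July 31, August 31, September 30, October 31, November 30, December 31, January 31, February 2032 29, March 31
Days into April 2032: 22
Total = 13 + 30 + 31 + 31 + 30 + 31 + 30 + 31 + 31 + 29 + 31 + 22 = 340 days

340 days


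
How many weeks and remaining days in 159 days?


22 weeks 5 days

Weeks: 159 ÷ 7 = 22 remainder 5


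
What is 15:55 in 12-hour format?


3:55 PM

Hour: 15
15 - 12 = 3 → PM


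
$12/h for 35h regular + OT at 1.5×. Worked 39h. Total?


Regular: 35h × $12 = $420.00
Overtime: 39 - 35 = 4h
OT pay: 4h × $12 × 1.5 = $72.00
Total = $420.00 + $72.00 = $492.00

$492.00


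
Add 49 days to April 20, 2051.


Start: April 20, 2051
Add 49 days
April 20 → May 1: 30 - 20 + 1 = 11 days (49 - 11 = 38 left)
May 1 → June 1: 31 - 1 + 1 = 31 days (38 - 31 = 7 left)
June 1 + 7 = June 8, 2051

June 8, 2051


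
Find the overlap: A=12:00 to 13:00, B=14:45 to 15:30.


Meeting A: 720-780 (in minutes from midnight)
Meeting B: 885-930
Overlap start = max(720, 885) = 885
Overlap end = min(780, 930) = 780
Overlap = max(0, 780 - 885) = 0 min

0 minutes


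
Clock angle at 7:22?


Hour hand = 7×30 + 22×0.5 = 221.0°
Minute hand = 22×6 = 132°
Difference = |221.0 - 132| = 89.0°

89.0°


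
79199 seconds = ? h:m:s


21h 59m 59s

Hours: 79199 ÷ 3600 = 21 remainder 3599
Minutes: 3599 ÷ 60 = 59 remainder 59
Seconds: 59


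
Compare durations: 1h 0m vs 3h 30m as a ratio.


2:7 (0.29)

Duration 1: 60 minutes
Duration 2: 210 minutes
Ratio = 60:210
GCD = 30
Simplified = 2:7
As a decimal: 2/7 ≈ 0.29


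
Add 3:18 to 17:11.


20:29

Start: 1031 minutes from midnight
Add: 198 minutes
Total: 1229 minutes
Hours: 1229 ÷ 60 = 20 remainder 29


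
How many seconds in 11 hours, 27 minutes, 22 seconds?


Hours: 11 × 3600 = 39600
Minutes: 27 × 60 = 1620
Seconds: 22
Total = 39600 + 1620 + 22 = 41242

41242 seconds


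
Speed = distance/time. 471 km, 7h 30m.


Distance: 471 km
Time: 7h 30m = 450 min = 450/60 = 15/2 hours
Speed = 471 ÷ (15/2) = 471 × 2 / 15 = 942/15 = 62.8 km/h

62.8 km/h


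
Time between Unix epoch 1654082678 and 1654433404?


350726 seconds (97.4 hours / 4.06 days)

Difference = 1654433404 - 1654082678 = 350726 seconds
In hours: 350726 / 3600 ≈ 97.4
In days: 350726 / 86400 ≈ 4.06


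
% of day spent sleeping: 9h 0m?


Time: 540 minutes
Day: 1440 minutes
Percentage = (540/1440) × 100 = 37.5%

37.5%


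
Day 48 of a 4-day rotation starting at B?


Shift A

Shifts: A, B, C, D
Start: B (index 1)
Day 48: (1 + 48 - 1) mod 4
= 48 mod 4
= 0
Index 0 → shift A


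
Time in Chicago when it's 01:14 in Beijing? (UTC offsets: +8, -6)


11:14 (previous day)

Time difference = UTC-6 - UTC+8 = -14 hours
New hour = (1 -14) mod 24
= -13 mod 24 = 11
Minutes unchanged → 11:14; -13 < 0 → previous day


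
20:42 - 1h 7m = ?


19:35

Start: 1242 minutes from midnight
Subtract: 67 minutes
Remaining: 1242 - 67 = 1175
Hours: 19, Minutes: 35


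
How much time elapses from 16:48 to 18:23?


1h 35m

End time in minutes: 18×60 + 23 = 1103
Start time in minutes: 16×60 + 48 = 1008
Difference = 1103 - 1008 = 95 minutes
= 1 hours 35 minutes


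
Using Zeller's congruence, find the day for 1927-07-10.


Zeller's congruence:
q=10, m=7, k=27, j=19
h = (10 + ⌊13×8/5⌋ + 27 + ⌊27/4⌋ + ⌊19/4⌋ - 2×19) mod 7
= (10 + 20 + 27 + 6 + 4 - 38) mod 7
= 29 mod 7 = 1
h=1 → Sunday

Sunday


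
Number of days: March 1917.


Month: March (month 3)
March has 31 days

31 days


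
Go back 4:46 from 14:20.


Start: 860 minutes from midnight
Subtract: 286 minutes
Remaining: 860 - 286 = 574
Hours: 9, Minutes: 34

09:34


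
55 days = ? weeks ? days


Weeks: 55 ÷ 7 = 7 remainder 6

7 weeks 6 days


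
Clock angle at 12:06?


Hour hand (12 ≡ 0 on the dial): 0×30 + 6×0.5 = 3.0°
Minute hand = 6×6 = 36°
Difference = |3.0 - 36| = 33.0°

33.0°


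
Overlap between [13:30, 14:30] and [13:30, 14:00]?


Meeting A: 810-870 (in minutes from midnight)
Meeting B: 810-840
Overlap start = max(810, 810) = 810
Overlap end = min(870, 840) = 840
Overlap = max(0, 840 - 810) = 30 min

30 minutes


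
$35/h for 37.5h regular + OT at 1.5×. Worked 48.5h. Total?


$1890.00

Regular: 37.5h × $35 = $1312.50
Overtime: 48.5 - 37.5 = 11.0h
OT pay: 11.0h × $35 × 1.5 = $577.50
Total = $1312.50 + $577.50 = $1890.00


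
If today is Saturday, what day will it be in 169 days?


Sunday

Start: Saturday (index 5)
(5 + 169) mod 7
= 174 mod 7
= 6
Index 6 → Sunday


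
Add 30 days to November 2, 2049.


Start: November 2, 2049
Add 30 days
November 2 → December 1: 30 - 2 + 1 = 29 days (30 - 29 = 1 left)
December 1 + 1 = December 2, 2049

December 2, 2049


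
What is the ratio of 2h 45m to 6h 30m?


Duration 1: 165 minutes
Duration 2: 390 minutes
Ratio = 165:390
GCD = 15
Simplified = 11:26
As a decimal: 11/26 ≈ 0.42

11:26 (0.42)


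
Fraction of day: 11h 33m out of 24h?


0.4813 (48.13%)

Total minutes: 11×60 + 33 = 693
Day = 24×60 = 1440 minutes
Fraction = 693/1440 ≈ 0.4813
As a percentage: 693/1440 × 100 ≈ 48.13%


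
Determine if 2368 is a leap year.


Yes

Rules: divisible by 4 AND (not by 100 OR by 400)
2368 ÷ 4 = 592 exactly → divisible by 4
2368 ÷ 100 = 23 remainder 68 → not divisible by 100
Divisible by 4 but not by 100 → leap year


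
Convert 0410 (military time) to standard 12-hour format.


4:10 AM

Hour: 4
4 < 12 → AM


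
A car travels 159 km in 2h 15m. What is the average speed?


Distance: 159 km
Time: 2h 15m = 135 min = 135/60 = 9/4 hours
Speed = 159 ÷ (9/4) = 159 × 4 / 9 = 636/9 ≈ 70.7 km/h

70.7 km/h


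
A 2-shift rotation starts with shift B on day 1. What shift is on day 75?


Shifts: A, B
Start: B (index 1)
Day 75: (1 + 75 - 1) mod 2
= 75 mod 2
= 1
Index 1 → shift B

Shift B


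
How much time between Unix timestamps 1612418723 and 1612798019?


379296 seconds (105.4 hours / 4.39 days)

Difference = 1612798019 - 1612418723 = 379296 seconds
In hours: 379296 / 3600 ≈ 105.4
In days: 379296 / 86400 = 4.39


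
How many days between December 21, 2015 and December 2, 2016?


347 days

From December 21, 2015 to December 2, 2016
Rest of December 2015: 31 - 21 = 10
Full months: January 31, February 2016 29, March 31, April 30, May 31, June 30, July 31, August 31, September 30, October 31, November 30
Days into December 2016: 2
Total = 10 + 31 + 29 + 31 + 30 + 31 + 30 + 31 + 31 + 30 + 31 + 30 + 2 = 347 days


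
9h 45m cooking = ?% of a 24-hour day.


40.6%

Time: 585 minutes
Day: 1440 minutes
Percentage = (585/1440) × 100 ≈ 40.6%


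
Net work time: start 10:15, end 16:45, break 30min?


Total time = (16×60+45) - (10×60+15)
= 1005 - 615 = 390 min
Minus break: 390 - 30 = 360 min
= 6h 0m

6h 0m (360 minutes)


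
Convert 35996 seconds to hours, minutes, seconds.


9h 59m 56s

Hours: 35996 ÷ 3600 = 9 remainder 3596
Minutes: 3596 ÷ 60 = 59 remainder 56
Seconds: 56


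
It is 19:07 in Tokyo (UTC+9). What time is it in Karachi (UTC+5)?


15:07

Time difference = UTC+5 - UTC+9 = -4 hours
New hour = (19 -4) mod 24
= 15 mod 24 = 15
Minutes unchanged → 15:07


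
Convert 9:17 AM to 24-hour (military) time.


09:17

Input: 9:17 AM
AM hour stays: 9


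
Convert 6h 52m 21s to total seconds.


24741 seconds

Hours: 6 × 3600 = 21600
Minutes: 52 × 60 = 3120
Seconds: 21
Total = 21600 + 3120 + 21 = 24741


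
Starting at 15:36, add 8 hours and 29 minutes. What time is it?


00:05 (next day)

Start: 936 minutes from midnight
Add: 509 minutes
Total: 1445 minutes
Hours: 1445 ÷ 60 = 24 remainder 5
24 ≥ 24 → 24 - 24 = 0 (next day)


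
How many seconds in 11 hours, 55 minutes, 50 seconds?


42950 seconds

Hours: 11 × 3600 = 39600
Minutes: 55 × 60 = 3300
Seconds: 50
Total = 39600 + 3300 + 50 = 42950


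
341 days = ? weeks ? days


Weeks: 341 ÷ 7 = 48 remainder 5

48 weeks 5 days


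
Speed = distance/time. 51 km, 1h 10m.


43.7 km/h

Distance: 51 km
Time: 1h 10m = 70 min = 70/60 = 7/6 hours
Speed = 51 ÷ (7/6) = 51 × 6 / 7 = 306/7 ≈ 43.7 km/h


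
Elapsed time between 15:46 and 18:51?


3h 5m

End time in minutes: 18×60 + 51 = 1131
Start time in minutes: 15×60 + 46 = 946
Difference = 1131 - 946 = 185 minutes
= 3 hours 5 minutes


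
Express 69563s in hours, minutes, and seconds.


19h 19m 23s

Hours: 69563 ÷ 3600 = 19 remainder 1163
Minutes: 1163 ÷ 60 = 19 remainder 23
Seconds: 23


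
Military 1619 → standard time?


Hour: 16
16 - 12 = 4 → PM

4:19 PM


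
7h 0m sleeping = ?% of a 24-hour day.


29.2%

Time: 420 minutes
Day: 1440 minutes
Percentage = (420/1440) × 100 ≈ 29.2%


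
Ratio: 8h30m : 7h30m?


17:15 (1.13)

Duration 1: 510 minutes
Duration 2: 450 minutes
Ratio = 510:450
GCD = 30
Simplified = 17:15
As a decimal: 17/15 ≈ 1.13


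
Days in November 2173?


30 days

Month: November (month 11)
November has 30 days


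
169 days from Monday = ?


Tuesday

Start: Monday (index 0)
(0 + 169) mod 7
= 169 mod 7
= 1
Index 1 → Tuesday


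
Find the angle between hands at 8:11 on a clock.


Hour hand = 8×30 + 11×0.5 = 245.5°
Minute hand = 11×6 = 66°
Difference = |245.5 - 66| = 179.5°

179.5°


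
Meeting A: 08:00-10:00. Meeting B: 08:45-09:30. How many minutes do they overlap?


Meeting A: 480-600 (in minutes from midnight)
Meeting B: 525-570
Overlap start = max(480, 525) = 525
Overlap end = min(600, 570) = 570
Overlap = max(0, 570 - 525) = 45 min

45 minutes


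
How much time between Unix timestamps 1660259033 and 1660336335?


Difference = 1660336335 - 1660259033 = 77302 seconds
In hours: 77302 / 3600 ≈ 21.5
In days: 77302 / 86400 ≈ 0.89

77302 seconds (21.5 hours / 0.89 days)


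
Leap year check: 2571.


No

Rules: divisible by 4 AND (not by 100 OR by 400)
2571 ÷ 4 = 642 remainder 3 → not divisible by 4
Not divisible by 4 → not a leap year


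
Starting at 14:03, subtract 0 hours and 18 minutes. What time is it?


Start: 843 minutes from midnight
Subtract: 18 minutes
Remaining: 843 - 18 = 825
Hours: 13, Minutes: 45

13:45


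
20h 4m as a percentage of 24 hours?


0.8361 (83.61%)

Total minutes: 20×60 + 4 = 1204
Day = 24×60 = 1440 minutes
Fraction = 1204/1440 ≈ 0.8361
As a percentage: 1204/1440 × 100 ≈ 83.61%


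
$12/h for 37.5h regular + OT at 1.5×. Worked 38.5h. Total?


$468.00

Regular: 37.5h × $12 = $450.00
Overtime: 38.5 - 37.5 = 1.0h
OT pay: 1.0h × $12 × 1.5 = $18.00
Total = $450.00 + $18.00 = $468.00


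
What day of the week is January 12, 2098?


Sunday

Zeller's congruence:
q=12, m=13, k=97, j=20
h = (12 + ⌊13×14/5⌋ + 97 + ⌊97/4⌋ + ⌊20/4⌋ - 2×20) mod 7
= (12 + 36 + 97 + 24 + 5 - 40) mod 7
= 134 mod 7 = 1
h=1 → Sunday


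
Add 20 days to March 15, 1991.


Start: March 15, 1991
Add 20 days
March 15 → April 1: 31 - 15 + 1 = 17 days (20 - 17 = 3 left)
April 1 + 3 = April 4, 1991

April 4, 1991


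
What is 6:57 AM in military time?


06:57

Input: 6:57 AM
AM hour stays: 6


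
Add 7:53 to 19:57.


03:50 (next day)

Start: 1197 minutes from midnight
Add: 473 minutes
Total: 1670 minutes
Hours: 1670 ÷ 60 = 27 remainder 50
27 ≥ 24 → 27 - 24 = 3 (next day)


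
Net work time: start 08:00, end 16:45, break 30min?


Total time = (16×60+45) - (8×60+0)
= 1005 - 480 = 525 min
Minus break: 525 - 30 = 495 min
= 8h 15m

8h 15m (495 minutes)


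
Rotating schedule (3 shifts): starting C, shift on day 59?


Shift A

Shifts: A, B, C
Start: C (index 2)
Day 59: (2 + 59 - 1) mod 3
= 60 mod 3
= 0
Index 0 → shift A


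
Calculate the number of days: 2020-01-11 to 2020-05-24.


From January 11, 2020 to May 24, 2020
Rest of January 2020: 31 - 11 = 20
Full months: February 2020 29, March 31, April 30
Days into May 2020: 24
Total = 20 + 29 + 31 + 30 + 24 = 134 days

134 days


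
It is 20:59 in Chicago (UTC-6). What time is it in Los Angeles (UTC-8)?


Time difference = UTC-8 - UTC-6 = -2 hours
New hour = (20 -2) mod 24
= 18 mod 24 = 18
Minutes unchanged → 18:59

18:59


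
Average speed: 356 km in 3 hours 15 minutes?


109.5 km/h

Distance: 356 km
Time: 3h 15m = 195 min = 195/60 = 13/4 hours
Speed = 356 ÷ (13/4) = 356 × 4 / 13 = 1424/13 ≈ 109.5 km/h


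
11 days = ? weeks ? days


1 weeks 4 days

Weeks: 11 ÷ 7 = 1 remainder 4


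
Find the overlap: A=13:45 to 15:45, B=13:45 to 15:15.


Meeting A: 825-945 (in minutes from midnight)
Meeting B: 825-915
Overlap start = max(825, 825) = 825
Overlap end = min(945, 915) = 915
Overlap = max(0, 915 - 825) = 90 min

90 minutes


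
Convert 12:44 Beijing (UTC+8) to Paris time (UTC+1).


Time difference = UTC+1 - UTC+8 = -7 hours
New hour = (12 -7) mod 24
= 5 mod 24 = 5
Minutes unchanged → 05:44

05:44


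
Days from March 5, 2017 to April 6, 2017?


32 days

From March 5, 2017 to April 6, 2017
Rest of March 2017: 31 - 5 = 26
Days into April 2017: 6
Total = 26 + 6 = 32 days


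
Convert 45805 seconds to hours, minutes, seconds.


12h 43m 25s

Hours: 45805 ÷ 3600 = 12 remainder 2605
Minutes: 2605 ÷ 60 = 43 remainder 25
Seconds: 25


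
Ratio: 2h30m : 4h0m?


5:8 (0.63)

Duration 1: 150 minutes
Duration 2: 240 minutes
Ratio = 150:240
GCD = 30
Simplified = 5:8
As a decimal: 5/8 ≈ 0.63


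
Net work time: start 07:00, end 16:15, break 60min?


8h 15m (495 minutes)

Total time = (16×60+15) - (7×60+0)
= 975 - 420 = 555 min
Minus break: 555 - 60 = 495 min
= 8h 15m


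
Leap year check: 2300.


No

Rules: divisible by 4 AND (not by 100 OR by 400)
2300 ÷ 4 = 575 exactly → divisible by 4
2300 ÷ 100 = 23 exactly → divisible by 100
2300 ÷ 400 = 5 remainder 300 → not divisible by 400
Divisible by 100 but not by 400 → not a leap year


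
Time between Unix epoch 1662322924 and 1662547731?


224807 seconds (62.4 hours / 2.60 days)

Difference = 1662547731 - 1662322924 = 224807 seconds
In hours: 224807 / 3600 ≈ 62.4
In days: 224807 / 86400 ≈ 2.60


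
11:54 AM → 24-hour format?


11:54

Input: 11:54 AM
AM hour stays: 11


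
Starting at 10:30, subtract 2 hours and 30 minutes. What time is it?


08:00

Start: 630 minutes from midnight
Subtract: 150 minutes
Remaining: 630 - 150 = 480
Hours: 8, Minutes: 0


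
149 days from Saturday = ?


Monday

Start: Saturday (index 5)
(5 + 149) mod 7
= 154 mod 7
= 0
Index 0 → Monday


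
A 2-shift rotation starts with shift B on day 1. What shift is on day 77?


Shift B

Shifts: A, B
Start: B (index 1)
Day 77: (1 + 77 - 1) mod 2
= 77 mod 2
= 1
Index 1 → shift B


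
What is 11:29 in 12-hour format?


Hour: 11
11 < 12 → AM

11:29 AM


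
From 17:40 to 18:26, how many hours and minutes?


End time in minutes: 18×60 + 26 = 1106
Start time in minutes: 17×60 + 40 = 1060
Difference = 1106 - 1060 = 46 minutes
= 0 hours 46 minutes

0h 46m


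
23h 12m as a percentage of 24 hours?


0.9667 (96.67%)

Total minutes: 23×60 + 12 = 1392
Day = 24×60 = 1440 minutes
Fraction = 1392/1440 ≈ 0.9667
As a percentage: 1392/1440 × 100 ≈ 96.67%


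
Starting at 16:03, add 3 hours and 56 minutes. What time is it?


19:59

Start: 963 minutes from midnight
Add: 236 minutes
Total: 1199 minutes
Hours: 1199 ÷ 60 = 19 remainder 59


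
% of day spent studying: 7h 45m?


32.3%

Time: 465 minutes
Day: 1440 minutes
Percentage = (465/1440) × 100 ≈ 32.3%


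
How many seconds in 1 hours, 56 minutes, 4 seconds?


Hours: 1 × 3600 = 3600
Minutes: 56 × 60 = 3360
Seconds: 4
Total = 3600 + 3360 + 4 = 6964

6964 seconds


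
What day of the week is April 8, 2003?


Tuesday

Zeller's congruence:
q=8, m=4, k=3, j=20
h = (8 + ⌊13×5/5⌋ + 3 + ⌊3/4⌋ + ⌊20/4⌋ - 2×20) mod 7
= (8 + 13 + 3 + 0 + 5 - 40) mod 7
= -11 mod 7 = 3
h=3 → Tuesday


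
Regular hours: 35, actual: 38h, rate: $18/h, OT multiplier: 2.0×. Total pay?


Regular: 35h × $18 = $630.00
Overtime: 38 - 35 = 3h
OT pay: 3h × $18 × 2.0 = $108.00
Total = $630.00 + $108.00 = $738.00

$738.00


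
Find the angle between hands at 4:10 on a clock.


Hour hand = 4×30 + 10×0.5 = 125.0°
Minute hand = 10×6 = 60°
Difference = |125.0 - 60| = 65.0°

65.0°


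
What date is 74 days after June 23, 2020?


September 5, 2020

Start: June 23, 2020
Add 74 days
June 23 → July 1: 30 - 23 + 1 = 8 days (74 - 8 = 66 left)
July 1 → August 1: 31 - 1 + 1 = 31 days (66 - 31 = 35 left)
August 1 → September 1: 31 - 1 + 1 = 31 days (35 - 31 = 4 left)
September 1 + 4 = September 5, 2020


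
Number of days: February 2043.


Month: February (month 2)
February: 28 or 29 (leap year)
2043 leap year? No

28 days


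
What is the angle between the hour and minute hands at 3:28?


64.0°

Hour hand = 3×30 + 28×0.5 = 104.0°
Minute hand = 28×6 = 168°
Difference = |104.0 - 168| = 64.0°


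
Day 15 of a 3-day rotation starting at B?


Shifts: A, B, C
Start: B (index 1)
Day 15: (1 + 15 - 1) mod 3
= 15 mod 3
= 0
Index 0 → shift A

Shift A


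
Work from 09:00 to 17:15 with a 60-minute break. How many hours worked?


7h 15m (435 minutes)

Total time = (17×60+15) - (9×60+0)
= 1035 - 540 = 495 min
Minus break: 495 - 60 = 435 min
= 7h 15m


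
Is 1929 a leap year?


Rules: divisible by 4 AND (not by 100 OR by 400)
1929 ÷ 4 = 482 remainder 1 → not divisible by 4
Not divisible by 4 → not a leap year

No


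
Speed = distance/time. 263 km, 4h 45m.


Distance: 263 km
Time: 4h 45m = 285 min = 285/60 = 19/4 hours
Speed = 263 ÷ (19/4) = 263 × 4 / 19 = 1052/19 ≈ 55.4 km/h

55.4 km/h


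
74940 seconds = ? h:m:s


20h 49m 0s

Hours: 74940 ÷ 3600 = 20 remainder 2940
Minutes: 2940 ÷ 60 = 49 remainder 0
Seconds: 0


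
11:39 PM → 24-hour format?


Input: 11:39 PM
PM: 11 + 12 = 23

23:39


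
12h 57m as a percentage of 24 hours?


Total minutes: 12×60 + 57 = 777
Day = 24×60 = 1440 minutes
Fraction = 777/1440 ≈ 0.5396
As a percentage: 777/1440 × 100 ≈ 53.96%

0.5396 (53.96%)


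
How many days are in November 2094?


Month: November (month 11)
November has 30 days

30 days
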